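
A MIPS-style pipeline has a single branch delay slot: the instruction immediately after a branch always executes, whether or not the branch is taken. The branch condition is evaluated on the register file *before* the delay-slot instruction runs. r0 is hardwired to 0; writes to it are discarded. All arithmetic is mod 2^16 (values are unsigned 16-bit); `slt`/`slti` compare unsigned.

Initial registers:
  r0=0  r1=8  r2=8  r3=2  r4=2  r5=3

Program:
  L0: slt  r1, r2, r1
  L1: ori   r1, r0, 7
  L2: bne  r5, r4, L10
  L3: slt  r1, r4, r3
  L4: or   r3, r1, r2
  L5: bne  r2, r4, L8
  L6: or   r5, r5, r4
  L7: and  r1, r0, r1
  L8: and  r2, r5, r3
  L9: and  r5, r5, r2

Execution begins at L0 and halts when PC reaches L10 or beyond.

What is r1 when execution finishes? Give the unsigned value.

0

PC=0  slt  r1, r2, r1        | r0=0 r1=0 r2=8 r3=2 r4=2 r5=3
PC=1  ori   r1, r0, 7        | r0=0 r1=7 r2=8 r3=2 r4=2 r5=3
PC=2  bne  r5, r4, L10       | r0=0 r1=7 r2=8 r3=2 r4=2 r5=3  [TAKEN]
PC=3  slt  r1, r4, r3        | r0=0 r1=0 r2=8 r3=2 r4=2 r5=3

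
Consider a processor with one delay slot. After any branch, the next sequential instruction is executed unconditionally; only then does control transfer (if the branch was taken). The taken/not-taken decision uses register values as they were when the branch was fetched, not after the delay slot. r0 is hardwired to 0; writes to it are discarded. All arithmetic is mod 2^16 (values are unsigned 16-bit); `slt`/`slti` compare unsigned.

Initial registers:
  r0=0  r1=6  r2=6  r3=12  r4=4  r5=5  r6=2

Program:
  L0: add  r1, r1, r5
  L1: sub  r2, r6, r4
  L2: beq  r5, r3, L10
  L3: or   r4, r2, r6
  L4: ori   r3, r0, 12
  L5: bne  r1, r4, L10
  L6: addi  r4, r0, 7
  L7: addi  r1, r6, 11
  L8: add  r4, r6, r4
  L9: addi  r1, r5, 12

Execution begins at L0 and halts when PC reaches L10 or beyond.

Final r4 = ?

#0 add  r1, r1, r5 ; 0/11/6/12/4/5/2
#1 sub  r2, r6, r4 ; 0/11/65534/12/4/5/2
#2 beq  r5, r3, L10 ; 0/11/65534/12/4/5/2 ; →fallthru
#3 or   r4, r2, r6 ; 0/11/65534/12/65534/5/2
#4 ori   r3, r0, 12 ; 0/11/65534/12/65534/5/2
#5 bne  r1, r4, L10 ; 0/11/65534/12/65534/5/2 ; →target
#6 addi  r4, r0, 7 ; 0/11/65534/12/7/5/2

7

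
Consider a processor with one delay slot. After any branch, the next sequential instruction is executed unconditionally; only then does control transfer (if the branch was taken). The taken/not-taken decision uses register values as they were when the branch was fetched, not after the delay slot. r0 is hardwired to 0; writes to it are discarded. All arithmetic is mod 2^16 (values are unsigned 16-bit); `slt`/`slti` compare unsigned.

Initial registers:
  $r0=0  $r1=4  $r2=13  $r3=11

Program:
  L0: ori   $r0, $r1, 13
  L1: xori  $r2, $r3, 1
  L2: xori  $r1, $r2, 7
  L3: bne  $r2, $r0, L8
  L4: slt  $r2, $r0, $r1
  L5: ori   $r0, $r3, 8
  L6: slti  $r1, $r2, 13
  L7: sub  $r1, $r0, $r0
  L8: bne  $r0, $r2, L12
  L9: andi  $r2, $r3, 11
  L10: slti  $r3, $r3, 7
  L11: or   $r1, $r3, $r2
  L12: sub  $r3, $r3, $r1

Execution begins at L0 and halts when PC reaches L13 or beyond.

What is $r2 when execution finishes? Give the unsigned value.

[0] ori   $r0, $r1, 13  →  {$r0:0, $r1:4, $r2:13, $r3:11}
[1] xori  $r2, $r3, 1  →  {$r0:0, $r1:4, $r2:10, $r3:11}
[2] xori  $r1, $r2, 7  →  {$r0:0, $r1:13, $r2:10, $r3:11}
[3] bne  $r2, $r0, L8  →  {$r0:0, $r1:13, $r2:10, $r3:11}  ⟨branch taken⟩
[4] slt  $r2, $r0, $r1  →  {$r0:0, $r1:13, $r2:1, $r3:11}
[8] bne  $r0, $r2, L12  →  {$r0:0, $r1:13, $r2:1, $r3:11}  ⟨branch taken⟩
[9] andi  $r2, $r3, 11  →  {$r0:0, $r1:13, $r2:11, $r3:11}
[12] sub  $r3, $r3, $r1  →  {$r0:0, $r1:13, $r2:11, $r3:65534}

11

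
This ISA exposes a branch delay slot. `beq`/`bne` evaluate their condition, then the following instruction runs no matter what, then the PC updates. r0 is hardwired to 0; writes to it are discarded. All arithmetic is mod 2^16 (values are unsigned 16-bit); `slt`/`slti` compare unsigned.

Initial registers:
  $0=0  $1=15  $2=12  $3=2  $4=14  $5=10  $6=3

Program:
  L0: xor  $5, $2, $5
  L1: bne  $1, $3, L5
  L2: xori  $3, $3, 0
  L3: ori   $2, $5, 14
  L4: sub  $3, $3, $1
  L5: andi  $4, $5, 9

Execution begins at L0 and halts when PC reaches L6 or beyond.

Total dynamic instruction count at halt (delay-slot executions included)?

#0 xor  $5, $2, $5 ; 0/15/12/2/14/6/3
#1 bne  $1, $3, L5 ; 0/15/12/2/14/6/3 ; →target
#2 xori  $3, $3, 0 ; 0/15/12/2/14/6/3
#5 andi  $4, $5, 9 ; 0/15/12/2/0/6/3

4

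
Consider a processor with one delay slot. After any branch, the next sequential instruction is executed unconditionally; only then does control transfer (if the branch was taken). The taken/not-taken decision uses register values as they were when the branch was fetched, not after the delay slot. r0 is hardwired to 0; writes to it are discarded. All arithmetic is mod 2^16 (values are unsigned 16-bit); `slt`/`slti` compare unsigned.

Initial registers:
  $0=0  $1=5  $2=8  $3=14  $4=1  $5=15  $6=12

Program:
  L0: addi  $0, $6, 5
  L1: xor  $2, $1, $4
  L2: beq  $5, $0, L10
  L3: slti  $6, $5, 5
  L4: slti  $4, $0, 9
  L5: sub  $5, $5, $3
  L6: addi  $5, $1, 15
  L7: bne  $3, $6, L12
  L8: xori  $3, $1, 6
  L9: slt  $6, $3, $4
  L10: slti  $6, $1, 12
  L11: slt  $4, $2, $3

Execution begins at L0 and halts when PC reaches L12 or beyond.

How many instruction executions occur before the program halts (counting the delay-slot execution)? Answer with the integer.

  step pc=0: addi  $0, $6, 5  regs=(0,5,8,14,1,15,12)
  step pc=1: xor  $2, $1, $4  regs=(0,5,4,14,1,15,12)
  step pc=2: beq  $5, $0, L10  cond=F  regs=(0,5,4,14,1,15,12)
  step pc=3: slti  $6, $5, 5  regs=(0,5,4,14,1,15,0)
  step pc=4: slti  $4, $0, 9  regs=(0,5,4,14,1,15,0)
  step pc=5: sub  $5, $5, $3  regs=(0,5,4,14,1,1,0)
  step pc=6: addi  $5, $1, 15  regs=(0,5,4,14,1,20,0)
  step pc=7: bne  $3, $6, L12  cond=T  regs=(0,5,4,14,1,20,0)
  step pc=8: xori  $3, $1, 6  regs=(0,5,4,3,1,20,0)

9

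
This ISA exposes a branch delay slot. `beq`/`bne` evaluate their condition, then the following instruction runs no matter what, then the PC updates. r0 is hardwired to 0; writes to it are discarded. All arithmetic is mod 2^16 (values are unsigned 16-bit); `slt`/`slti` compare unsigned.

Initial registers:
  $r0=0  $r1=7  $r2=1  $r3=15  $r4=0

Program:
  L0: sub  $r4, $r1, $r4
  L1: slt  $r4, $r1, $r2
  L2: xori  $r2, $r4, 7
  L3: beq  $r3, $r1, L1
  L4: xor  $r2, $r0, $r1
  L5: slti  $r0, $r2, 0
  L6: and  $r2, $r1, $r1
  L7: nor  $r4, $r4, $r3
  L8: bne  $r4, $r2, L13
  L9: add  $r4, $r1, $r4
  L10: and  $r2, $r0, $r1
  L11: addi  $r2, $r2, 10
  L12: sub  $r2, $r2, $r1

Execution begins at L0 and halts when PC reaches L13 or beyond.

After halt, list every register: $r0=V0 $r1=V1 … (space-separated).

$r0=0 $r1=7 $r2=7 $r3=15 $r4=65527

PC=0  sub  $r4, $r1, $r4     | $r0=0 $r1=7 $r2=1 $r3=15 $r4=7
PC=1  slt  $r4, $r1, $r2     | $r0=0 $r1=7 $r2=1 $r3=15 $r4=0
PC=2  xori  $r2, $r4, 7      | $r0=0 $r1=7 $r2=7 $r3=15 $r4=0
PC=3  beq  $r3, $r1, L1      | $r0=0 $r1=7 $r2=7 $r3=15 $r4=0  [not taken]
PC=4  xor  $r2, $r0, $r1     | $r0=0 $r1=7 $r2=7 $r3=15 $r4=0
PC=5  slti  $r0, $r2, 0      | $r0=0 $r1=7 $r2=7 $r3=15 $r4=0
PC=6  and  $r2, $r1, $r1     | $r0=0 $r1=7 $r2=7 $r3=15 $r4=0
PC=7  nor  $r4, $r4, $r3     | $r0=0 $r1=7 $r2=7 $r3=15 $r4=65520
PC=8  bne  $r4, $r2, L13     | $r0=0 $r1=7 $r2=7 $r3=15 $r4=65520  [TAKEN]
PC=9  add  $r4, $r1, $r4     | $r0=0 $r1=7 $r2=7 $r3=15 $r4=65527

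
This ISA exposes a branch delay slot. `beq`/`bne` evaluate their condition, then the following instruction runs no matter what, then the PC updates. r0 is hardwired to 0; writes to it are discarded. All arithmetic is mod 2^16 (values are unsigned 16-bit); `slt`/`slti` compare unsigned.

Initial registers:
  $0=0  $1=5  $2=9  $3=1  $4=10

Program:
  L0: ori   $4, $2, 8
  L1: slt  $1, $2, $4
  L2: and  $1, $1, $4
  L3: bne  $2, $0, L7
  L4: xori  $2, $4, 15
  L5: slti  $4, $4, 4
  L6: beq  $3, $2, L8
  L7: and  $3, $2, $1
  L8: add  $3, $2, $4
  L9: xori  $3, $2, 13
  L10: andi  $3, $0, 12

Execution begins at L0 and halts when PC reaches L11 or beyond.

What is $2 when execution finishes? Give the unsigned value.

6

  step pc=0: ori   $4, $2, 8  regs=(0,5,9,1,9)
  step pc=1: slt  $1, $2, $4  regs=(0,0,9,1,9)
  step pc=2: and  $1, $1, $4  regs=(0,0,9,1,9)
  step pc=3: bne  $2, $0, L7  cond=T  regs=(0,0,9,1,9)
  step pc=4: xori  $2, $4, 15  regs=(0,0,6,1,9)
  step pc=7: and  $3, $2, $1  regs=(0,0,6,0,9)
  step pc=8: add  $3, $2, $4  regs=(0,0,6,15,9)
  step pc=9: xori  $3, $2, 13  regs=(0,0,6,11,9)
  step pc=10: andi  $3, $0, 12  regs=(0,0,6,0,9)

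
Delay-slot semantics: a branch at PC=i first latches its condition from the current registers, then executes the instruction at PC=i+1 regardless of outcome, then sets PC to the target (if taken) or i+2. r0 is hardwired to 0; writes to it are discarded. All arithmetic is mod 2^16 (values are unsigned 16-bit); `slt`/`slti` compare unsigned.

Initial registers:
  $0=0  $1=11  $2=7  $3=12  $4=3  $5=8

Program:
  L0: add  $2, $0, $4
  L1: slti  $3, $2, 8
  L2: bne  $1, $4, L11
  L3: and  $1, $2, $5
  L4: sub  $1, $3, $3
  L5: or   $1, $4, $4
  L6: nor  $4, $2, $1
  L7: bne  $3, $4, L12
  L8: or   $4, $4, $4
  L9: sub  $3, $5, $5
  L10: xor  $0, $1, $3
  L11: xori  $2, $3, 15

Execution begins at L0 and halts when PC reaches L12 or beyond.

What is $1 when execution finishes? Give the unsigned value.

0

#0 add  $2, $0, $4 ; 0/11/3/12/3/8
#1 slti  $3, $2, 8 ; 0/11/3/1/3/8
#2 bne  $1, $4, L11 ; 0/11/3/1/3/8 ; →target
#3 and  $1, $2, $5 ; 0/0/3/1/3/8
#11 xori  $2, $3, 15 ; 0/0/14/1/3/8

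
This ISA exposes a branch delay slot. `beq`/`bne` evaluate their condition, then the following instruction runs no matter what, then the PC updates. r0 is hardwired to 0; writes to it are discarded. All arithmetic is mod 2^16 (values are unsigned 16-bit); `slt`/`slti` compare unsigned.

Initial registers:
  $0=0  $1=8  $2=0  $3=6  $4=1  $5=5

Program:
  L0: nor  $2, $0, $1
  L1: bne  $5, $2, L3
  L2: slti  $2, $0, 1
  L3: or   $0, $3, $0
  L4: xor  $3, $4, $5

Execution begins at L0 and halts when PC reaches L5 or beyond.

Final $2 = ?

PC=0  nor  $2, $0, $1        | $0=0 $1=8 $2=65527 $3=6 $4=1 $5=5
PC=1  bne  $5, $2, L3        | $0=0 $1=8 $2=65527 $3=6 $4=1 $5=5  [TAKEN]
PC=2  slti  $2, $0, 1        | $0=0 $1=8 $2=1 $3=6 $4=1 $5=5
PC=3  or   $0, $3, $0        | $0=0 $1=8 $2=1 $3=6 $4=1 $5=5
PC=4  xor  $3, $4, $5        | $0=0 $1=8 $2=1 $3=4 $4=1 $5=5

1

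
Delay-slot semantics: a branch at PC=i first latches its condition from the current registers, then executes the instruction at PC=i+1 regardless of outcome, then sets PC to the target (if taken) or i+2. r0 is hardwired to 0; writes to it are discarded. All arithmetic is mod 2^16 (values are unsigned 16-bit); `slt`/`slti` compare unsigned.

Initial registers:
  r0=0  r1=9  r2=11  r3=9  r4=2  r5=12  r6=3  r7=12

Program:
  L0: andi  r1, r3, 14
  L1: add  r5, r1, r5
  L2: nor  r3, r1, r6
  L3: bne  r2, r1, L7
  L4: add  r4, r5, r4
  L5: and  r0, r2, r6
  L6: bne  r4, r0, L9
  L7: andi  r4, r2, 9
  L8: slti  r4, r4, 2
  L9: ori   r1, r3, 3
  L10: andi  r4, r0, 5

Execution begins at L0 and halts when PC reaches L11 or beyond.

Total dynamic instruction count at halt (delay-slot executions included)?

9

[0] andi  r1, r3, 14  →  {r0:0, r1:8, r2:11, r3:9, r4:2, r5:12, r6:3, r7:12}
[1] add  r5, r1, r5  →  {r0:0, r1:8, r2:11, r3:9, r4:2, r5:20, r6:3, r7:12}
[2] nor  r3, r1, r6  →  {r0:0, r1:8, r2:11, r3:65524, r4:2, r5:20, r6:3, r7:12}
[3] bne  r2, r1, L7  →  {r0:0, r1:8, r2:11, r3:65524, r4:2, r5:20, r6:3, r7:12}  ⟨branch taken⟩
[4] add  r4, r5, r4  →  {r0:0, r1:8, r2:11, r3:65524, r4:22, r5:20, r6:3, r7:12}
[7] andi  r4, r2, 9  →  {r0:0, r1:8, r2:11, r3:65524, r4:9, r5:20, r6:3, r7:12}
[8] slti  r4, r4, 2  →  {r0:0, r1:8, r2:11, r3:65524, r4:0, r5:20, r6:3, r7:12}
[9] ori   r1, r3, 3  →  {r0:0, r1:65527, r2:11, r3:65524, r4:0, r5:20, r6:3, r7:12}
[10] andi  r4, r0, 5  →  {r0:0, r1:65527, r2:11, r3:65524, r4:0, r5:20, r6:3, r7:12}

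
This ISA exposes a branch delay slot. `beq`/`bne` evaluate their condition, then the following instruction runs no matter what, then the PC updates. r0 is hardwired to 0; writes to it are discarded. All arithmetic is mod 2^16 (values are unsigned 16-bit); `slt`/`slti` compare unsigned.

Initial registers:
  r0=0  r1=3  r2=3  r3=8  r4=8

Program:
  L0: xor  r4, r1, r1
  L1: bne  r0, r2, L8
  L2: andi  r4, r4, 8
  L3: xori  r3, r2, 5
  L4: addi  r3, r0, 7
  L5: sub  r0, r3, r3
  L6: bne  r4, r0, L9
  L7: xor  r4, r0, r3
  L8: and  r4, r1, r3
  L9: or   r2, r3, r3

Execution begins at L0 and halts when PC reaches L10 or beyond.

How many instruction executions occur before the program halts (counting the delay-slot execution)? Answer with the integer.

#0 xor  r4, r1, r1 ; 0/3/3/8/0
#1 bne  r0, r2, L8 ; 0/3/3/8/0 ; →target
#2 andi  r4, r4, 8 ; 0/3/3/8/0
#8 and  r4, r1, r3 ; 0/3/3/8/0
#9 or   r2, r3, r3 ; 0/3/8/8/0

5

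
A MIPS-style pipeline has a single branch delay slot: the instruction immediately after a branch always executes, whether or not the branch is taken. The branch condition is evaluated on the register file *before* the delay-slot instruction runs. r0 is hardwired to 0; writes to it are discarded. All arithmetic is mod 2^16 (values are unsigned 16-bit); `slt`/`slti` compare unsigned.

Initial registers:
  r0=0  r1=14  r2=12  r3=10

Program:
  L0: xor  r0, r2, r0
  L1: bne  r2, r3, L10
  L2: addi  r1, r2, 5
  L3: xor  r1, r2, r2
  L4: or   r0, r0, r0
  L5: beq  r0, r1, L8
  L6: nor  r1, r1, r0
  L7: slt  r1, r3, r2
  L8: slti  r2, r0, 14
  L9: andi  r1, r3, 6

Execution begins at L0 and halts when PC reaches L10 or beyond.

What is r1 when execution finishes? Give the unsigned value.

17

[0] xor  r0, r2, r0  →  {r0:0, r1:14, r2:12, r3:10}
[1] bne  r2, r3, L10  →  {r0:0, r1:14, r2:12, r3:10}  ⟨branch taken⟩
[2] addi  r1, r2, 5  →  {r0:0, r1:17, r2:12, r3:10}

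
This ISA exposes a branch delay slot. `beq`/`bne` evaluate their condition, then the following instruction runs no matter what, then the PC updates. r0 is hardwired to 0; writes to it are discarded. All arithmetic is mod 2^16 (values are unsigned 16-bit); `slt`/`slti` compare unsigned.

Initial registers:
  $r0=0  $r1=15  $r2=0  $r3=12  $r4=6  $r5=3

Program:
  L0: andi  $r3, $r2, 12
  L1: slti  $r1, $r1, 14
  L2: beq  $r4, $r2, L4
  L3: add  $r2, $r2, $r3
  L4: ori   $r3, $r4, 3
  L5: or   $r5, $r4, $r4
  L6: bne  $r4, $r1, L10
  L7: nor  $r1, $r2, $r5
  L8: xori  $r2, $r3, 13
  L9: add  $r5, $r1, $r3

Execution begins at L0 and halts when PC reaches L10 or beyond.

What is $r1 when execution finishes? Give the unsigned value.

65529

#0 andi  $r3, $r2, 12 ; 0/15/0/0/6/3
#1 slti  $r1, $r1, 14 ; 0/0/0/0/6/3
#2 beq  $r4, $r2, L4 ; 0/0/0/0/6/3 ; →fallthru
#3 add  $r2, $r2, $r3 ; 0/0/0/0/6/3
#4 ori   $r3, $r4, 3 ; 0/0/0/7/6/3
#5 or   $r5, $r4, $r4 ; 0/0/0/7/6/6
#6 bne  $r4, $r1, L10 ; 0/0/0/7/6/6 ; →target
#7 nor  $r1, $r2, $r5 ; 0/65529/0/7/6/6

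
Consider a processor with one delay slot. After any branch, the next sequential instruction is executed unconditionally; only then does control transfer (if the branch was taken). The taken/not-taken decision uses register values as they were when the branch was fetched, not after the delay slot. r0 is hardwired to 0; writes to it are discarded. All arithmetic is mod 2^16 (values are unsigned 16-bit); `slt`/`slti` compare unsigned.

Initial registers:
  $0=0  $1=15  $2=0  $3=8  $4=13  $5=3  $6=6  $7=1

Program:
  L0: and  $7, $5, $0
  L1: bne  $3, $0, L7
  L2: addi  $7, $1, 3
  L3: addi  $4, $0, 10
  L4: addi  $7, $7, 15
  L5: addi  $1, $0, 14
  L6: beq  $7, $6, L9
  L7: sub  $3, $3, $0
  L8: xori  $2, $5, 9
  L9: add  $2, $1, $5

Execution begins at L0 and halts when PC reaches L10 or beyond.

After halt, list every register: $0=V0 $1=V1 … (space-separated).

$0=0 $1=15 $2=18 $3=8 $4=13 $5=3 $6=6 $7=18

  step pc=0: and  $7, $5, $0  regs=(0,15,0,8,13,3,6,0)
  step pc=1: bne  $3, $0, L7  cond=T  regs=(0,15,0,8,13,3,6,0)
  step pc=2: addi  $7, $1, 3  regs=(0,15,0,8,13,3,6,18)
  step pc=7: sub  $3, $3, $0  regs=(0,15,0,8,13,3,6,18)
  step pc=8: xori  $2, $5, 9  regs=(0,15,10,8,13,3,6,18)
  step pc=9: add  $2, $1, $5  regs=(0,15,18,8,13,3,6,18)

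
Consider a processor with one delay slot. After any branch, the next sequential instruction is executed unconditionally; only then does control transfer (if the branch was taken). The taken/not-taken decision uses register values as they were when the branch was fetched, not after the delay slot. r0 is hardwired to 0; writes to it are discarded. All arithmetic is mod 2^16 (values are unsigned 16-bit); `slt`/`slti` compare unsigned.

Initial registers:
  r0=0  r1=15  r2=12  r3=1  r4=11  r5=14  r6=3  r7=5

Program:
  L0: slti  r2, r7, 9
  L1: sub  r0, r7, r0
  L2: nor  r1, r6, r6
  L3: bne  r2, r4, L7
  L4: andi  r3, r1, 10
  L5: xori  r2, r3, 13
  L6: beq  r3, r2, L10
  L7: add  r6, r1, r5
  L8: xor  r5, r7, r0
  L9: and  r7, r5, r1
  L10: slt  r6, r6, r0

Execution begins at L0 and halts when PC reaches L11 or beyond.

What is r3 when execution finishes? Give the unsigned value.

#0 slti  r2, r7, 9 ; 0/15/1/1/11/14/3/5
#1 sub  r0, r7, r0 ; 0/15/1/1/11/14/3/5
#2 nor  r1, r6, r6 ; 0/65532/1/1/11/14/3/5
#3 bne  r2, r4, L7 ; 0/65532/1/1/11/14/3/5 ; →target
#4 andi  r3, r1, 10 ; 0/65532/1/8/11/14/3/5
#7 add  r6, r1, r5 ; 0/65532/1/8/11/14/10/5
#8 xor  r5, r7, r0 ; 0/65532/1/8/11/5/10/5
#9 and  r7, r5, r1 ; 0/65532/1/8/11/5/10/4
#10 slt  r6, r6, r0 ; 0/65532/1/8/11/5/0/4

8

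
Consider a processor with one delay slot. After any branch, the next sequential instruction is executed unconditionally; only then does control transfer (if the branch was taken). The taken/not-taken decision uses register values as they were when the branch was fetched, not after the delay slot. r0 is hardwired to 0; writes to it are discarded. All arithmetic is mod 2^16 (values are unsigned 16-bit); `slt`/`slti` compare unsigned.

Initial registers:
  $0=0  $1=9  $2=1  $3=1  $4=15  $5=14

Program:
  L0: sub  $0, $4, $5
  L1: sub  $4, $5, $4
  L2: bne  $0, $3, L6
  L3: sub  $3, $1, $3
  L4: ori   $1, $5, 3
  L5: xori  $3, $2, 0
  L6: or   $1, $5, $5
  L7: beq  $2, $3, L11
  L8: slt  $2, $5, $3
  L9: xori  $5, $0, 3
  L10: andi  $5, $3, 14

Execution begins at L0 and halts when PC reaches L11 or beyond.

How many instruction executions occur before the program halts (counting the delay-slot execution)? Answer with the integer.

9

[0] sub  $0, $4, $5  →  {$0:0, $1:9, $2:1, $3:1, $4:15, $5:14}
[1] sub  $4, $5, $4  →  {$0:0, $1:9, $2:1, $3:1, $4:65535, $5:14}
[2] bne  $0, $3, L6  →  {$0:0, $1:9, $2:1, $3:1, $4:65535, $5:14}  ⟨branch taken⟩
[3] sub  $3, $1, $3  →  {$0:0, $1:9, $2:1, $3:8, $4:65535, $5:14}
[6] or   $1, $5, $5  →  {$0:0, $1:14, $2:1, $3:8, $4:65535, $5:14}
[7] beq  $2, $3, L11  →  {$0:0, $1:14, $2:1, $3:8, $4:65535, $5:14}  ⟨branch fallthrough⟩
[8] slt  $2, $5, $3  →  {$0:0, $1:14, $2:0, $3:8, $4:65535, $5:14}
[9] xori  $5, $0, 3  →  {$0:0, $1:14, $2:0, $3:8, $4:65535, $5:3}
[10] andi  $5, $3, 14  →  {$0:0, $1:14, $2:0, $3:8, $4:65535, $5:8}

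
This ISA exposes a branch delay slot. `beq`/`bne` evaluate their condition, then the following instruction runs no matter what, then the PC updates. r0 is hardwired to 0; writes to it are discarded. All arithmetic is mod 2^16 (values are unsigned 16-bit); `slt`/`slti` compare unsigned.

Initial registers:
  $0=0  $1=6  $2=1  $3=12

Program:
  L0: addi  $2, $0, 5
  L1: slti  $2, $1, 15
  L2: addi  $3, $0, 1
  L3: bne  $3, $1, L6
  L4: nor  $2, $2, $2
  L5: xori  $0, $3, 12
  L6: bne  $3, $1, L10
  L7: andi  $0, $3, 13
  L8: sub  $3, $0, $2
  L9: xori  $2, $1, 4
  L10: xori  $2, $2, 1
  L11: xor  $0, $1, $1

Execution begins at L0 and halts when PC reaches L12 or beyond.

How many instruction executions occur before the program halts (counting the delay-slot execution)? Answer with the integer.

9

PC=0  addi  $2, $0, 5        | $0=0 $1=6 $2=5 $3=12
PC=1  slti  $2, $1, 15       | $0=0 $1=6 $2=1 $3=12
PC=2  addi  $3, $0, 1        | $0=0 $1=6 $2=1 $3=1
PC=3  bne  $3, $1, L6        | $0=0 $1=6 $2=1 $3=1  [TAKEN]
PC=4  nor  $2, $2, $2        | $0=0 $1=6 $2=65534 $3=1
PC=6  bne  $3, $1, L10       | $0=0 $1=6 $2=65534 $3=1  [TAKEN]
PC=7  andi  $0, $3, 13       | $0=0 $1=6 $2=65534 $3=1
PC=10 xori  $2, $2, 1        | $0=0 $1=6 $2=65535 $3=1
PC=11 xor  $0, $1, $1        | $0=0 $1=6 $2=65535 $3=1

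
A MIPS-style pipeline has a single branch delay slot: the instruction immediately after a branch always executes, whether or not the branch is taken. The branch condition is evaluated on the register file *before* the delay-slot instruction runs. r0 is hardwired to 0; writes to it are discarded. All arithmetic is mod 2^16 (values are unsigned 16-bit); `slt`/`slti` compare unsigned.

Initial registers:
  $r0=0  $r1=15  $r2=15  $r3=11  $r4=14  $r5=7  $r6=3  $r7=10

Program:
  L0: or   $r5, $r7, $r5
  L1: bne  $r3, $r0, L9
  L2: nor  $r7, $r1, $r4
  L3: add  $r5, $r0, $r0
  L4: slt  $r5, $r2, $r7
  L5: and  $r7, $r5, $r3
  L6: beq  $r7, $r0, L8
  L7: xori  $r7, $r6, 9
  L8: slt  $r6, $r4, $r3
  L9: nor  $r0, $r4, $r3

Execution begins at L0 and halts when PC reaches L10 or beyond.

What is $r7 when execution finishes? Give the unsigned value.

65520

#0 or   $r5, $r7, $r5 ; 0/15/15/11/14/15/3/10
#1 bne  $r3, $r0, L9 ; 0/15/15/11/14/15/3/10 ; →target
#2 nor  $r7, $r1, $r4 ; 0/15/15/11/14/15/3/65520
#9 nor  $r0, $r4, $r3 ; 0/15/15/11/14/15/3/65520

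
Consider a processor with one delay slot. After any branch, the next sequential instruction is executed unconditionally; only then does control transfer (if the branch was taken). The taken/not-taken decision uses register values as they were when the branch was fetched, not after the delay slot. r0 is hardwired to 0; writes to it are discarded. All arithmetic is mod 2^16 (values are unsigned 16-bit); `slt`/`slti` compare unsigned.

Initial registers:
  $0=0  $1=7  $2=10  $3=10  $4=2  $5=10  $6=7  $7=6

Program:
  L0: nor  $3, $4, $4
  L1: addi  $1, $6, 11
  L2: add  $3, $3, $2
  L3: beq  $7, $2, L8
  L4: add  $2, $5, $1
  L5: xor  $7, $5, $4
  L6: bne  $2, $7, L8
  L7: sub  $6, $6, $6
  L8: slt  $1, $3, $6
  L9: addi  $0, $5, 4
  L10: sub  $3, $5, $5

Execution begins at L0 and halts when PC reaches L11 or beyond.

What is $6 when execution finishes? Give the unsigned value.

0

PC=0  nor  $3, $4, $4        | $0=0 $1=7 $2=10 $3=65533 $4=2 $5=10 $6=7 $7=6
PC=1  addi  $1, $6, 11       | $0=0 $1=18 $2=10 $3=65533 $4=2 $5=10 $6=7 $7=6
PC=2  add  $3, $3, $2        | $0=0 $1=18 $2=10 $3=7 $4=2 $5=10 $6=7 $7=6
PC=3  beq  $7, $2, L8        | $0=0 $1=18 $2=10 $3=7 $4=2 $5=10 $6=7 $7=6  [not taken]
PC=4  add  $2, $5, $1        | $0=0 $1=18 $2=28 $3=7 $4=2 $5=10 $6=7 $7=6
PC=5  xor  $7, $5, $4        | $0=0 $1=18 $2=28 $3=7 $4=2 $5=10 $6=7 $7=8
PC=6  bne  $2, $7, L8        | $0=0 $1=18 $2=28 $3=7 $4=2 $5=10 $6=7 $7=8  [TAKEN]
PC=7  sub  $6, $6, $6        | $0=0 $1=18 $2=28 $3=7 $4=2 $5=10 $6=0 $7=8
PC=8  slt  $1, $3, $6        | $0=0 $1=0 $2=28 $3=7 $4=2 $5=10 $6=0 $7=8
PC=9  addi  $0, $5, 4        | $0=0 $1=0 $2=28 $3=7 $4=2 $5=10 $6=0 $7=8
PC=10 sub  $3, $5, $5        | $0=0 $1=0 $2=28 $3=0 $4=2 $5=10 $6=0 $7=8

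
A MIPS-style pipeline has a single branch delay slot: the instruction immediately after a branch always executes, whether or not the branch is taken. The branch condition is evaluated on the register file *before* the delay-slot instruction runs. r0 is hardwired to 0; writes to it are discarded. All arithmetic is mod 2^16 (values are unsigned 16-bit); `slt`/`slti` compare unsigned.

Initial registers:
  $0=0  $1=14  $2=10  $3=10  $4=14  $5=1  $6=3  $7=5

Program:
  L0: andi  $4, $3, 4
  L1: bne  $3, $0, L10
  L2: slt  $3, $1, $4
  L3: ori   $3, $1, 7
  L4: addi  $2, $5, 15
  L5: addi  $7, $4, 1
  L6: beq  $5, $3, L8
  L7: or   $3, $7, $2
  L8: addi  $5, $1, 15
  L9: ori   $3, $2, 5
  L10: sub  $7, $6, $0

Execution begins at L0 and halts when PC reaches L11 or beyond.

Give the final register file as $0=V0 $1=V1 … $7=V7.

$0=0 $1=14 $2=10 $3=0 $4=0 $5=1 $6=3 $7=3

  step pc=0: andi  $4, $3, 4  regs=(0,14,10,10,0,1,3,5)
  step pc=1: bne  $3, $0, L10  cond=T  regs=(0,14,10,10,0,1,3,5)
  step pc=2: slt  $3, $1, $4  regs=(0,14,10,0,0,1,3,5)
  step pc=10: sub  $7, $6, $0  regs=(0,14,10,0,0,1,3,3)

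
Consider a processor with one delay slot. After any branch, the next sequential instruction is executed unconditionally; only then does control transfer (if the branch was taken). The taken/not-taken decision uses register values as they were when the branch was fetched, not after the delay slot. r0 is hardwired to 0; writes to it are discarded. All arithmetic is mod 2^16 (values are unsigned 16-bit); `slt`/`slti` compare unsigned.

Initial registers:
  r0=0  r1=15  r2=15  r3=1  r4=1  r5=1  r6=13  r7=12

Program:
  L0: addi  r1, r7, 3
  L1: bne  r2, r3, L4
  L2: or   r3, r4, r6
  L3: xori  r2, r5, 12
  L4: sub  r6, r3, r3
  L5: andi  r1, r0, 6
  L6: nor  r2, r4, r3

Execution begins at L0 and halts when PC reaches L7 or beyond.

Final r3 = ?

#0 addi  r1, r7, 3 ; 0/15/15/1/1/1/13/12
#1 bne  r2, r3, L4 ; 0/15/15/1/1/1/13/12 ; →target
#2 or   r3, r4, r6 ; 0/15/15/13/1/1/13/12
#4 sub  r6, r3, r3 ; 0/15/15/13/1/1/0/12
#5 andi  r1, r0, 6 ; 0/0/15/13/1/1/0/12
#6 nor  r2, r4, r3 ; 0/0/65522/13/1/1/0/12

13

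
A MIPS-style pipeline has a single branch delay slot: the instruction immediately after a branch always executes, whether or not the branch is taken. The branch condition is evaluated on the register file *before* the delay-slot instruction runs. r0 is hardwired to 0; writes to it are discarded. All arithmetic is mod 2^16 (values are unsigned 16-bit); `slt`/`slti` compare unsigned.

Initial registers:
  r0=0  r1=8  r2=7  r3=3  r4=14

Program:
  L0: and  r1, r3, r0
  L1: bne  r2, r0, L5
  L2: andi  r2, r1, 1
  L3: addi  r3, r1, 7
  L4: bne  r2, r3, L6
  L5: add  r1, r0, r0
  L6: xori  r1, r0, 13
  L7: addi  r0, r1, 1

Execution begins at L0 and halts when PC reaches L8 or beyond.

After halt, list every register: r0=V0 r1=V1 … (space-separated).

#0 and  r1, r3, r0 ; 0/0/7/3/14
#1 bne  r2, r0, L5 ; 0/0/7/3/14 ; →target
#2 andi  r2, r1, 1 ; 0/0/0/3/14
#5 add  r1, r0, r0 ; 0/0/0/3/14
#6 xori  r1, r0, 13 ; 0/13/0/3/14
#7 addi  r0, r1, 1 ; 0/13/0/3/14

r0=0 r1=13 r2=0 r3=3 r4=14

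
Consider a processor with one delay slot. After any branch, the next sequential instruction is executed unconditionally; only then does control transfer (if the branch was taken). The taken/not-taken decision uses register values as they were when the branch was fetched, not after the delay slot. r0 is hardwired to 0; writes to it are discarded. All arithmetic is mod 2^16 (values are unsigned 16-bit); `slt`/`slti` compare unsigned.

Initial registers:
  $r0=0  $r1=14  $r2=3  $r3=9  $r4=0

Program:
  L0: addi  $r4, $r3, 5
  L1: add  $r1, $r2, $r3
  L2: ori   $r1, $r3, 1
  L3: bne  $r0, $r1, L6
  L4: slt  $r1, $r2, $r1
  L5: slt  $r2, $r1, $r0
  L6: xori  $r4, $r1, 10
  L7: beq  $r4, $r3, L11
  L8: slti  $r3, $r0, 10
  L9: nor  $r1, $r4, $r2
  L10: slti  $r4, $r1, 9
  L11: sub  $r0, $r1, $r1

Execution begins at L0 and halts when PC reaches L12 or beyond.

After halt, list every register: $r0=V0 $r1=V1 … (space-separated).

#0 addi  $r4, $r3, 5 ; 0/14/3/9/14
#1 add  $r1, $r2, $r3 ; 0/12/3/9/14
#2 ori   $r1, $r3, 1 ; 0/9/3/9/14
#3 bne  $r0, $r1, L6 ; 0/9/3/9/14 ; →target
#4 slt  $r1, $r2, $r1 ; 0/1/3/9/14
#6 xori  $r4, $r1, 10 ; 0/1/3/9/11
#7 beq  $r4, $r3, L11 ; 0/1/3/9/11 ; →fallthru
#8 slti  $r3, $r0, 10 ; 0/1/3/1/11
#9 nor  $r1, $r4, $r2 ; 0/65524/3/1/11
#10 slti  $r4, $r1, 9 ; 0/65524/3/1/0
#11 sub  $r0, $r1, $r1 ; 0/65524/3/1/0

$r0=0 $r1=65524 $r2=3 $r3=1 $r4=0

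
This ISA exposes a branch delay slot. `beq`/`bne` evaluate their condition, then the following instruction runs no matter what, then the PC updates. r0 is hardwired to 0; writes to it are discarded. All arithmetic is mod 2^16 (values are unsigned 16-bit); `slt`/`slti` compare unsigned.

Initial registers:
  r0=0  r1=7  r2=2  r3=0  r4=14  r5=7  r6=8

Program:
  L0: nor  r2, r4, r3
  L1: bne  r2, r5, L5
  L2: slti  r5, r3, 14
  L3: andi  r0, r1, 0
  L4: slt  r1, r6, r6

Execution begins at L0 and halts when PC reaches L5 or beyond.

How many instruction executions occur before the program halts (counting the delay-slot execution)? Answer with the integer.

PC=0  nor  r2, r4, r3        | r0=0 r1=7 r2=65521 r3=0 r4=14 r5=7 r6=8
PC=1  bne  r2, r5, L5        | r0=0 r1=7 r2=65521 r3=0 r4=14 r5=7 r6=8  [TAKEN]
PC=2  slti  r5, r3, 14       | r0=0 r1=7 r2=65521 r3=0 r4=14 r5=1 r6=8

3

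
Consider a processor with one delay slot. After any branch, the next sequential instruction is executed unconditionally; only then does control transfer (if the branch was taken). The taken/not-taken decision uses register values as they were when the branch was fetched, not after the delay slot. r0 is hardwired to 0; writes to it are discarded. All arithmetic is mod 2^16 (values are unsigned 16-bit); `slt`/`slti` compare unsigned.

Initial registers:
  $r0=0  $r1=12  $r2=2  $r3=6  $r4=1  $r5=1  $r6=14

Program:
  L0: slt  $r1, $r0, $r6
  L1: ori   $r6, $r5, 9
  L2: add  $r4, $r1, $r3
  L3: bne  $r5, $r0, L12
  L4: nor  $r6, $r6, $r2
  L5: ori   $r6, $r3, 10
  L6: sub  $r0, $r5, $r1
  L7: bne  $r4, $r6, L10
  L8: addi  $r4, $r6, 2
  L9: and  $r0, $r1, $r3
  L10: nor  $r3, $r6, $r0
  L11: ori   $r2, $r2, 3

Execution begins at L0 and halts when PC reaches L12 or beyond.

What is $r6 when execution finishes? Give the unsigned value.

65524

[0] slt  $r1, $r0, $r6  →  {$r0:0, $r1:1, $r2:2, $r3:6, $r4:1, $r5:1, $r6:14}
[1] ori   $r6, $r5, 9  →  {$r0:0, $r1:1, $r2:2, $r3:6, $r4:1, $r5:1, $r6:9}
[2] add  $r4, $r1, $r3  →  {$r0:0, $r1:1, $r2:2, $r3:6, $r4:7, $r5:1, $r6:9}
[3] bne  $r5, $r0, L12  →  {$r0:0, $r1:1, $r2:2, $r3:6, $r4:7, $r5:1, $r6:9}  ⟨branch taken⟩
[4] nor  $r6, $r6, $r2  →  {$r0:0, $r1:1, $r2:2, $r3:6, $r4:7, $r5:1, $r6:65524}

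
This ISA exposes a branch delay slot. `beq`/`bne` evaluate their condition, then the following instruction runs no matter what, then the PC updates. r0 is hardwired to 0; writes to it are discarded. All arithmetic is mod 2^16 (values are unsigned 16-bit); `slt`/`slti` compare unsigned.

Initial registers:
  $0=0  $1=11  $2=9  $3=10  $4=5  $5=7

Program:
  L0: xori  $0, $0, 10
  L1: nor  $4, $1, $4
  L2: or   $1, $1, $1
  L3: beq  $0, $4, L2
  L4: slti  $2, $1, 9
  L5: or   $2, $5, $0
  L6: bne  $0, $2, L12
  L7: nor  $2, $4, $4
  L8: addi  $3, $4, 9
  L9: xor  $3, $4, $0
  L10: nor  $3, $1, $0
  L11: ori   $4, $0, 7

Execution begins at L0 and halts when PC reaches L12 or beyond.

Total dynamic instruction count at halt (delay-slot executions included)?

8

PC=0  xori  $0, $0, 10       | $0=0 $1=11 $2=9 $3=10 $4=5 $5=7
PC=1  nor  $4, $1, $4        | $0=0 $1=11 $2=9 $3=10 $4=65520 $5=7
PC=2  or   $1, $1, $1        | $0=0 $1=11 $2=9 $3=10 $4=65520 $5=7
PC=3  beq  $0, $4, L2        | $0=0 $1=11 $2=9 $3=10 $4=65520 $5=7  [not taken]
PC=4  slti  $2, $1, 9        | $0=0 $1=11 $2=0 $3=10 $4=65520 $5=7
PC=5  or   $2, $5, $0        | $0=0 $1=11 $2=7 $3=10 $4=65520 $5=7
PC=6  bne  $0, $2, L12       | $0=0 $1=11 $2=7 $3=10 $4=65520 $5=7  [TAKEN]
PC=7  nor  $2, $4, $4        | $0=0 $1=11 $2=15 $3=10 $4=65520 $5=7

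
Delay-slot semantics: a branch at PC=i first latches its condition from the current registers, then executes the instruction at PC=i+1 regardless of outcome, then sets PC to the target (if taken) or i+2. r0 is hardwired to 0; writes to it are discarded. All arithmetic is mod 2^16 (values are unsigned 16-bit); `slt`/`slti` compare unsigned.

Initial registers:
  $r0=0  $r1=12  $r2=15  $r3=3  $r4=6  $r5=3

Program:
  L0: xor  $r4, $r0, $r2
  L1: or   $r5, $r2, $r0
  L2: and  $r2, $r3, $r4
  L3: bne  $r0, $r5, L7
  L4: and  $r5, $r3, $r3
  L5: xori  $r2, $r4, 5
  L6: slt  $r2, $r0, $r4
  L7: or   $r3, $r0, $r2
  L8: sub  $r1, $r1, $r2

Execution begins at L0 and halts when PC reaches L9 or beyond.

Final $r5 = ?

[0] xor  $r4, $r0, $r2  →  {$r0:0, $r1:12, $r2:15, $r3:3, $r4:15, $r5:3}
[1] or   $r5, $r2, $r0  →  {$r0:0, $r1:12, $r2:15, $r3:3, $r4:15, $r5:15}
[2] and  $r2, $r3, $r4  →  {$r0:0, $r1:12, $r2:3, $r3:3, $r4:15, $r5:15}
[3] bne  $r0, $r5, L7  →  {$r0:0, $r1:12, $r2:3, $r3:3, $r4:15, $r5:15}  ⟨branch taken⟩
[4] and  $r5, $r3, $r3  →  {$r0:0, $r1:12, $r2:3, $r3:3, $r4:15, $r5:3}
[7] or   $r3, $r0, $r2  →  {$r0:0, $r1:12, $r2:3, $r3:3, $r4:15, $r5:3}
[8] sub  $r1, $r1, $r2  →  {$r0:0, $r1:9, $r2:3, $r3:3, $r4:15, $r5:3}

3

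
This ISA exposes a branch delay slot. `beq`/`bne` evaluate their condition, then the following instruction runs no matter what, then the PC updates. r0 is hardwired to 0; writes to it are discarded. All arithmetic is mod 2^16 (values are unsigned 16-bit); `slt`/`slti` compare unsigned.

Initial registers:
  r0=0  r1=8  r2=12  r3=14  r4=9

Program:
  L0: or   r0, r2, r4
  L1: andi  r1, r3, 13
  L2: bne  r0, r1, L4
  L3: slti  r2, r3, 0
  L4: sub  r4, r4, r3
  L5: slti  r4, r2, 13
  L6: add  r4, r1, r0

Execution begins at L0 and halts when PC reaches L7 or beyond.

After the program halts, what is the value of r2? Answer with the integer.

[0] or   r0, r2, r4  →  {r0:0, r1:8, r2:12, r3:14, r4:9}
[1] andi  r1, r3, 13  →  {r0:0, r1:12, r2:12, r3:14, r4:9}
[2] bne  r0, r1, L4  →  {r0:0, r1:12, r2:12, r3:14, r4:9}  ⟨branch taken⟩
[3] slti  r2, r3, 0  →  {r0:0, r1:12, r2:0, r3:14, r4:9}
[4] sub  r4, r4, r3  →  {r0:0, r1:12, r2:0, r3:14, r4:65531}
[5] slti  r4, r2, 13  →  {r0:0, r1:12, r2:0, r3:14, r4:1}
[6] add  r4, r1, r0  →  {r0:0, r1:12, r2:0, r3:14, r4:12}

0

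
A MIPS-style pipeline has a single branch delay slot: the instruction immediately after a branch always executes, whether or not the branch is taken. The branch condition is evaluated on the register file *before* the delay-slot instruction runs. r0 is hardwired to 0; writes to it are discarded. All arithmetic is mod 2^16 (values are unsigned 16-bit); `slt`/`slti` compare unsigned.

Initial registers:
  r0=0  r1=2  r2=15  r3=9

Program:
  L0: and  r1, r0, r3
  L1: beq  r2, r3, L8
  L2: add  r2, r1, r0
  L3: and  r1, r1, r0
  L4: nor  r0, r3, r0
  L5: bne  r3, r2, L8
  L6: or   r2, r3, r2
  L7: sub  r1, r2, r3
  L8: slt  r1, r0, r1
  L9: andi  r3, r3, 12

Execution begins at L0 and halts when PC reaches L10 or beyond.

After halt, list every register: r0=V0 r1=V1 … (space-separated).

r0=0 r1=0 r2=9 r3=8

  step pc=0: and  r1, r0, r3  regs=(0,0,15,9)
  step pc=1: beq  r2, r3, L8  cond=F  regs=(0,0,15,9)
  step pc=2: add  r2, r1, r0  regs=(0,0,0,9)
  step pc=3: and  r1, r1, r0  regs=(0,0,0,9)
  step pc=4: nor  r0, r3, r0  regs=(0,0,0,9)
  step pc=5: bne  r3, r2, L8  cond=T  regs=(0,0,0,9)
  step pc=6: or   r2, r3, r2  regs=(0,0,9,9)
  step pc=8: slt  r1, r0, r1  regs=(0,0,9,9)
  step pc=9: andi  r3, r3, 12  regs=(0,0,9,8)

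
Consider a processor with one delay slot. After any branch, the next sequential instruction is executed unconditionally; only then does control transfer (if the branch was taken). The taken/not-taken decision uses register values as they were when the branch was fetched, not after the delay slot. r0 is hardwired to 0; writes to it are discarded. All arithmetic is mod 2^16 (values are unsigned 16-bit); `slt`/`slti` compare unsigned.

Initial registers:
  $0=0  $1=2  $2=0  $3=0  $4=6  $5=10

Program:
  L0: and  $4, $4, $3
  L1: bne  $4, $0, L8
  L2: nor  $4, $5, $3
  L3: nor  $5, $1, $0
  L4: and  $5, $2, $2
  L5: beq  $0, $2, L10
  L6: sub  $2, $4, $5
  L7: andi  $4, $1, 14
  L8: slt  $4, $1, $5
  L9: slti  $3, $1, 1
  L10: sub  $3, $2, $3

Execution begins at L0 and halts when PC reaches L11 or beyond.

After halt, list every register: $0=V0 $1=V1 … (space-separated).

$0=0 $1=2 $2=65525 $3=65525 $4=65525 $5=0

[0] and  $4, $4, $3  →  {$0:0, $1:2, $2:0, $3:0, $4:0, $5:10}
[1] bne  $4, $0, L8  →  {$0:0, $1:2, $2:0, $3:0, $4:0, $5:10}  ⟨branch fallthrough⟩
[2] nor  $4, $5, $3  →  {$0:0, $1:2, $2:0, $3:0, $4:65525, $5:10}
[3] nor  $5, $1, $0  →  {$0:0, $1:2, $2:0, $3:0, $4:65525, $5:65533}
[4] and  $5, $2, $2  →  {$0:0, $1:2, $2:0, $3:0, $4:65525, $5:0}
[5] beq  $0, $2, L10  →  {$0:0, $1:2, $2:0, $3:0, $4:65525, $5:0}  ⟨branch taken⟩
[6] sub  $2, $4, $5  →  {$0:0, $1:2, $2:65525, $3:0, $4:65525, $5:0}
[10] sub  $3, $2, $3  →  {$0:0, $1:2, $2:65525, $3:65525, $4:65525, $5:0}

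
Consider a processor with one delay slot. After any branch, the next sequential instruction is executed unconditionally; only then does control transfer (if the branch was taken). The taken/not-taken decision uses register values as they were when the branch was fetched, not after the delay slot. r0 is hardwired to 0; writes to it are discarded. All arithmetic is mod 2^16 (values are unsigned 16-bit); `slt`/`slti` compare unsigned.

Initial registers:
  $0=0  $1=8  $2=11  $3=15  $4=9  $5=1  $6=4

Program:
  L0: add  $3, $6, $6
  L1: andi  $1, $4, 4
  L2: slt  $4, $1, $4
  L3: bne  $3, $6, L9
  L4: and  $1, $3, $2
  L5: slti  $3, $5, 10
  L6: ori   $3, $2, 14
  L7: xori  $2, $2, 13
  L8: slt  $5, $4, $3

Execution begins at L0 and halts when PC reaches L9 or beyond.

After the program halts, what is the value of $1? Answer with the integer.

PC=0  add  $3, $6, $6        | $0=0 $1=8 $2=11 $3=8 $4=9 $5=1 $6=4
PC=1  andi  $1, $4, 4        | $0=0 $1=0 $2=11 $3=8 $4=9 $5=1 $6=4
PC=2  slt  $4, $1, $4        | $0=0 $1=0 $2=11 $3=8 $4=1 $5=1 $6=4
PC=3  bne  $3, $6, L9        | $0=0 $1=0 $2=11 $3=8 $4=1 $5=1 $6=4  [TAKEN]
PC=4  and  $1, $3, $2        | $0=0 $1=8 $2=11 $3=8 $4=1 $5=1 $6=4

8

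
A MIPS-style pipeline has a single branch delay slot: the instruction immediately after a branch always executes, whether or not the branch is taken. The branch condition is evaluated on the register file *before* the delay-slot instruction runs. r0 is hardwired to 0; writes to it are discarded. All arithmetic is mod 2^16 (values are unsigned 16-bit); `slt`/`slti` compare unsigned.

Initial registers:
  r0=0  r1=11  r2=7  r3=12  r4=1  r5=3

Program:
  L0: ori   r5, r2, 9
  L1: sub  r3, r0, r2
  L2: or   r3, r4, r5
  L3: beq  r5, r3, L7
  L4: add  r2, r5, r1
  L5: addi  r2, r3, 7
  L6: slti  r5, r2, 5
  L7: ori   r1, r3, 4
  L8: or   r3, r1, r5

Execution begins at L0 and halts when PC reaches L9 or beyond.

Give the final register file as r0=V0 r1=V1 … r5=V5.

r0=0 r1=15 r2=26 r3=15 r4=1 r5=15

[0] ori   r5, r2, 9  →  {r0:0, r1:11, r2:7, r3:12, r4:1, r5:15}
[1] sub  r3, r0, r2  →  {r0:0, r1:11, r2:7, r3:65529, r4:1, r5:15}
[2] or   r3, r4, r5  →  {r0:0, r1:11, r2:7, r3:15, r4:1, r5:15}
[3] beq  r5, r3, L7  →  {r0:0, r1:11, r2:7, r3:15, r4:1, r5:15}  ⟨branch taken⟩
[4] add  r2, r5, r1  →  {r0:0, r1:11, r2:26, r3:15, r4:1, r5:15}
[7] ori   r1, r3, 4  →  {r0:0, r1:15, r2:26, r3:15, r4:1, r5:15}
[8] or   r3, r1, r5  →  {r0:0, r1:15, r2:26, r3:15, r4:1, r5:15}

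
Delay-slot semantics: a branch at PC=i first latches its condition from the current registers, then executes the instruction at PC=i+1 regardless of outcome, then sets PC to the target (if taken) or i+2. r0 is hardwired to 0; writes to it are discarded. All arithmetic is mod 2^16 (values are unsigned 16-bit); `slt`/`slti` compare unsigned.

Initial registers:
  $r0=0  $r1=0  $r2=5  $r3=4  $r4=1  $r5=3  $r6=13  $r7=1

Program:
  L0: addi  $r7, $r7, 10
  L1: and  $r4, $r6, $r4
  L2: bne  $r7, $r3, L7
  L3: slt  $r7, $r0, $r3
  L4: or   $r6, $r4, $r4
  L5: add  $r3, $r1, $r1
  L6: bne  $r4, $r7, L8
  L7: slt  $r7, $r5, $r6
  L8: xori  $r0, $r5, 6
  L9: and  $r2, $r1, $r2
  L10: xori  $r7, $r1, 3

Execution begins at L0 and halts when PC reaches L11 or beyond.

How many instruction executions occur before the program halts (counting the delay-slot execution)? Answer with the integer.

8

#0 addi  $r7, $r7, 10 ; 0/0/5/4/1/3/13/11
#1 and  $r4, $r6, $r4 ; 0/0/5/4/1/3/13/11
#2 bne  $r7, $r3, L7 ; 0/0/5/4/1/3/13/11 ; →target
#3 slt  $r7, $r0, $r3 ; 0/0/5/4/1/3/13/1
#7 slt  $r7, $r5, $r6 ; 0/0/5/4/1/3/13/1
#8 xori  $r0, $r5, 6 ; 0/0/5/4/1/3/13/1
#9 and  $r2, $r1, $r2 ; 0/0/0/4/1/3/13/1
#10 xori  $r7, $r1, 3 ; 0/0/0/4/1/3/13/3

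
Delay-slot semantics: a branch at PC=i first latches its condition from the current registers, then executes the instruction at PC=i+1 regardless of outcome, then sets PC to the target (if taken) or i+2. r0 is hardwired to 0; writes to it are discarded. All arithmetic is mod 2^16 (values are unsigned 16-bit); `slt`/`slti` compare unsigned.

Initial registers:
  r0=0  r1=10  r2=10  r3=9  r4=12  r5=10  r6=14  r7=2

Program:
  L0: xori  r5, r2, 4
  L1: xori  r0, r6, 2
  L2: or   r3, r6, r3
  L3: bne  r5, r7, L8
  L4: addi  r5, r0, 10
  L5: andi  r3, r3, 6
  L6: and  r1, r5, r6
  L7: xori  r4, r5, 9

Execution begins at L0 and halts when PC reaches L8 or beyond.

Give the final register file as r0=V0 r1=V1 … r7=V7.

#0 xori  r5, r2, 4 ; 0/10/10/9/12/14/14/2
#1 xori  r0, r6, 2 ; 0/10/10/9/12/14/14/2
#2 or   r3, r6, r3 ; 0/10/10/15/12/14/14/2
#3 bne  r5, r7, L8 ; 0/10/10/15/12/14/14/2 ; →target
#4 addi  r5, r0, 10 ; 0/10/10/15/12/10/14/2

r0=0 r1=10 r2=10 r3=15 r4=12 r5=10 r6=14 r7=2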